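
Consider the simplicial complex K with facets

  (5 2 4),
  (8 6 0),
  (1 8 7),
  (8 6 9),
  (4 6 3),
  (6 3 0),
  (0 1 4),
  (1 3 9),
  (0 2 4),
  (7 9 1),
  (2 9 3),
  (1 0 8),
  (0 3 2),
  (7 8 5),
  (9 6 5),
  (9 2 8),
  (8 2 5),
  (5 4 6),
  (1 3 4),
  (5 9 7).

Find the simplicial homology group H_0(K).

Order the vertices as 0 < 1 < 2 < 3 < 4 < 5 < 6 < 7 < 8 < 9. Listing each simplex with vertices in this order, K has dimension 2 with simplices:

  0-simplices (10): [0], [1], [2], [3], [4], [5], [6], [7], [8], [9]
  1-simplices (30): (30 of them)
  2-simplices (20): (20 of them)

giving chain groups C_0 ≅ Z^10, C_1 ≅ Z^30, C_2 ≅ Z^20.

The boundary map ∂_1: C_1 → C_0 maps an edge to its endpoints' difference, ∂[p,q] = q − p.
This gives a 10×30 integer matrix of rank 9; reducing to Smith normal form yields diagonal entries (1,1,1,1,1,1,1,1,1).

The boundary map ∂_2: C_2 → C_1 maps a triangle to the signed sum of its edges. For instance
  ∂[4,5,6] = [5,6] − [4,6] + [4,5],
  ∂[2,8,9] = [8,9] − [2,9] + [2,8].
The resulting 30×20 matrix has rank 20, and its Smith normal form has invariant factors (1,1,1,1,1,1,1,1,1,1,1,1,1,1,1,1,1,1,1,2).

Now H_k = ker ∂_k / im ∂_{k+1}, so:

  H_0: rank C_0 − rank ∂_1 = 10 − 9 = 1, and the invariant factors of ∂_1 are all 1, so H_0 = Z.

H_0 ≅ Z.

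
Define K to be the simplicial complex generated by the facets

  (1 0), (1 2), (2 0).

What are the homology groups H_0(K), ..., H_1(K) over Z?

H_0 = Z,  H_1 = Z.

Fix the vertex order 0 < 1 < 2 and write every simplex with vertices in increasing order. Then dim K = 1 and the simplices of K are:

  0-simplices (3): [0], [1], [2]
  1-simplices (3): [0,1], [0,2], [1,2]

giving chain groups C_0 ≅ Z^3, C_1 ≅ Z^3.

The boundary map ∂_1: C_1 → C_0 sends each edge [p,q] (with p < q) to q − p. For instance
  ∂[0,1] = [1] − [0].
As a 3×3 matrix over Z this has rank 2, with invariant factors (1,1).

From H_k ≅ ker(∂_k) / im(∂_{k+1}) we obtain:

  H_0: rank C_0 − rank ∂_1 = 3 − 2 = 1, and the invariant factors of ∂_1 are all 1, so H_0 ≅ Z.
  H_1: rank ker ∂_1 − rank ∂_2 = (3 − 2) − 0 = 1, and there is no ∂_2, so H_1 ≅ Z.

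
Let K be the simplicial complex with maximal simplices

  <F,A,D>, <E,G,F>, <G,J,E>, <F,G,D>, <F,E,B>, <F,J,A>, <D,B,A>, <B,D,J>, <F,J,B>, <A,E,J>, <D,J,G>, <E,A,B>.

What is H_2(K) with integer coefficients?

H_2 ≅ 0.

Order the vertices as A < B < D < E < F < G < J. Listing each simplex with vertices in this order, K has dimension 2 with simplices:

  0-simplices (7): A, B, D, E, F, G, J
  1-simplices (18): AB, AD, AE, AF, AJ, BD, BE, BF, BJ, DF, DG, DJ, EF, EG, EJ, FG, FJ, GJ
  2-simplices (12): ABD, ABE, ADF, AEJ, AFJ, BDJ, BEF, BFJ, DFG, DGJ, EFG, EGJ

so the chain groups are C_0 ≅ Z^7, C_1 ≅ Z^18, C_2 ≅ Z^12.

The boundary map ∂_1: C_1 → C_0 sends each edge [p,q] (with p < q) to q − p.
This gives a 7×18 integer matrix of rank 6; reducing to Smith normal form yields diagonal entries (1,1,1,1,1,1).

Boundary ∂_2: C_2 → C_1 sends each 2-simplex [p,q,r] to [q,r] − [p,r] + [p,q]. For instance
  ∂AFJ = FJ − AJ + AF,
  ∂DFG = FG − DG + DF.
As a 18×12 matrix over Z this has rank 12, with invariant factors (1,1,1,1,1,1,1,1,1,1,1,2).

Now H_k = ker ∂_k / im ∂_{k+1}, so:

  H_2: rank ker ∂_2 − rank ∂_3 = (12 − 12) − 0 = 0, and there is no ∂_3, so H_2 ≅ 0.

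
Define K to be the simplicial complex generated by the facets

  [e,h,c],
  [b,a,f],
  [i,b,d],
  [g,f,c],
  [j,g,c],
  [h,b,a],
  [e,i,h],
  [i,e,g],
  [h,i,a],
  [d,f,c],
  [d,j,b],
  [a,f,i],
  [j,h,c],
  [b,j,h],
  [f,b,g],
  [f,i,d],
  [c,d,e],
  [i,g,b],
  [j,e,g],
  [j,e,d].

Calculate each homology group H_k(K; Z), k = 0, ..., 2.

H_0 ≅ Z,  H_1 ≅ Z ⊕ Z/2Z,  H_2 = 0.

Take the total order a < b < c < d < e < f < g < h < i < j on the vertex set. Then K (dimension 2) consists of the simplices:

  0-simplices (10): a, b, c, d, e, f, g, h, i, j
  1-simplices (30): ab, af, ah, ai, bd, bf, bg, bh, bi, bj, cd, ce, cf, cg, ch, cj, de, df, di, dj, eg, eh, ei, ej, fg, fi, gi, gj, hi, hj
  2-simplices (20): abf, abh, afi, ahi, bdi, bdj, bfg, bgi, bhj, cde, cdf, ceh, cfg, cgj, chj, dej, dfi, egi, egj, ehi

giving chain groups C_0 ≅ Z^10, C_1 ≅ Z^30, C_2 ≅ Z^20.

The boundary map ∂_1: C_1 → C_0 sends each edge [p,q] (with p < q) to q − p. For instance
  ∂hi = i − h.
As a 10×30 matrix over Z this has rank 9, with invariant factors (1,1,1,1,1,1,1,1,1).

The boundary map ∂_2: C_2 → C_1 maps a triangle to the signed sum of its edges. For instance
  ∂abh = bh − ah + ab,
  ∂cgj = gj − cj + cg.
This gives a 30×20 integer matrix of rank 20; reducing to Smith normal form yields diagonal entries (1,1,1,1,1,1,1,1,1,1,1,1,1,1,1,1,1,1,1,2).

Now H_k = ker ∂_k / im ∂_{k+1}, so:

  H_0: rank C_0 − rank ∂_1 = 10 − 9 = 1, and the invariant factors of ∂_1 are all 1, so H_0 = Z.
  H_1: rank ker ∂_1 − rank ∂_2 = (30 − 9) − 20 = 1, and ∂_2 has invariant factor 2 > 1, so H_1 = Z ⊕ Z/2Z.
  H_2: rank ker ∂_2 − rank ∂_3 = (20 − 20) − 0 = 0, and there is no ∂_3, so H_2 = 0.

As a check, the Euler characteristic is 10 − 30 + 20 = 0, which agrees with 1 − 1 + 0 = 0.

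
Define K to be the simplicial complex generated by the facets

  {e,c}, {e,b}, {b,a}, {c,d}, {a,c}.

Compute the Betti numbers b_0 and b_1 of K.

b_0 = 1, b_1 = 1.

We work with the vertex ordering a < b < c < d < e. The simplices of K, each written with vertices in increasing order, are:

  0-simplices (5): a, b, c, d, e
  1-simplices (5): ab, ac, be, cd, ce

Hence C_0 ≅ Z^5, C_1 ≅ Z^5.

∂_1: C_1 → C_0 sends each edge [p,q] (with p < q) to q − p. For instance
  ∂ac = c − a.
As a 5×5 matrix over Z this has rank 4, with invariant factors (1,1,1,1).

From H_k ≅ ker(∂_k) / im(∂_{k+1}) we obtain:

  H_0: rank C_0 − rank ∂_1 = 5 − 4 = 1, and the invariant factors of ∂_1 are all 1, so H_0 = Z.
  H_1: rank ker ∂_1 − rank ∂_2 = (5 − 4) − 0 = 1, and there is no ∂_2, so H_1 = Z.

Hence the Betti numbers are b_0 = 1, b_1 = 1.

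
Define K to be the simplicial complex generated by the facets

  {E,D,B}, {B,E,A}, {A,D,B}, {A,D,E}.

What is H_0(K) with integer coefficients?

H_0 ≅ Z.

K has 4 vertices, 6 edges, 4 triangles.
rank ∂_0 = 0, rank ∂_1 = 3 ⇒ b_0 = 4 − 0 − 3 = 1; all invariant factors of ∂_1 are 1 so no torsion. So H_0 ≅ Z.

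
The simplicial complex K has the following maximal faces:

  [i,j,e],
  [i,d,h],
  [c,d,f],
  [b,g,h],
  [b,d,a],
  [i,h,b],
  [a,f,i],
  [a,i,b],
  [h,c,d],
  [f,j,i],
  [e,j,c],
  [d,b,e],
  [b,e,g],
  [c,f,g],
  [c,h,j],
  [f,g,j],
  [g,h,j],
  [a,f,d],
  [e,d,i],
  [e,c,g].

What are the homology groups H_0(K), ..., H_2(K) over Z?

H_0 = Z,  H_1 = Z ⊕ Z/2,  H_2 = 0.

Fix the vertex order a < b < c < d < e < f < g < h < i < j and write every simplex with vertices in increasing order. Then dim K = 2 and the simplices of K are:

  0-simplices (10): a, b, c, d, e, f, g, h, i, j
  1-simplices (30): ab, ad, af, ai, bd, be, bg, bh, bi, cd, ce, cf, cg, ch, cj, de, df, dh, di, eg, ei, ej, fg, fi, fj, gh, gj, hi, hj, ij
  2-simplices (20): abd, abi, adf, afi, bde, beg, bgh, bhi, cdf, cdh, ceg, cej, cfg, chj, dei, dhi, eij, fgj, fij, ghj

so the chain groups are C_0 ≅ Z^10, C_1 ≅ Z^30, C_2 ≅ Z^20.

∂_1: C_1 → C_0 is given by ∂[p,q] = [q] − [p].
As a 10×30 matrix over Z this has rank 9, with invariant factors (1,1,1,1,1,1,1,1,1).

Boundary ∂_2: C_2 → C_1 acts by ∂[p,q,r] = [q,r] − [p,r] + [p,q]. For instance
  ∂afi = fi − ai + af,
  ∂chj = hj − cj + ch.
The 30×20 boundary matrix has rank 20 and Smith normal form diag(1,1,1,1,1,1,1,1,1,1,1,1,1,1,1,1,1,1,1,2).

Now H_k = ker ∂_k / im ∂_{k+1}, so:

  H_0: rank C_0 − rank ∂_1 = 10 − 9 = 1, and the invariant factors of ∂_1 are all 1, so H_0 = Z.
  H_1: rank ker ∂_1 − rank ∂_2 = (30 − 9) − 20 = 1, and ∂_2 has invariant factor 2 > 1, so H_1 = Z ⊕ Z/2.
  H_2: rank ker ∂_2 − rank ∂_3 = (20 − 20) − 0 = 0, and there is no ∂_3, so H_2 = 0.

As a check, the Euler characteristic is 10 − 30 + 20 = 0, which agrees with 1 − 1 + 0 = 0.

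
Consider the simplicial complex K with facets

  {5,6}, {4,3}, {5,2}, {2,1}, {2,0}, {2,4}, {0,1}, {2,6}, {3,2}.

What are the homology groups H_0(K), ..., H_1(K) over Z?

Take the total order 0 < 1 < 2 < 3 < 4 < 5 < 6 on the vertex set. Then K (dimension 1) consists of the simplices:

  0-simplices (7): [0], [1], [2], [3], [4], [5], [6]
  1-simplices (9): [0,1], [0,2], [1,2], [2,3], [2,4], [2,5], [2,6], [3,4], [5,6]

Hence C_0 ≅ Z^7, C_1 ≅ Z^9.

Boundary ∂_1: C_1 → C_0 maps an edge to its endpoints' difference, ∂[p,q] = q − p.
This gives a 7×9 integer matrix of rank 6; reducing to Smith normal form yields diagonal entries (1,1,1,1,1,1).

Reading off H_k = ker ∂_k / im ∂_{k+1}:

  H_0: rank C_0 − rank ∂_1 = 7 − 6 = 1, and the invariant factors of ∂_1 are all 1, so H_0 ≅ Z.
  H_1: rank ker ∂_1 − rank ∂_2 = (9 − 6) − 0 = 3, and there is no ∂_2, so H_1 ≅ Z^3.

As a check, the Euler characteristic is 7 − 9 = -2, which agrees with 1 − 3 = -2.
(K is a triangulation of a wedge of 3 circles.)

H_0 ≅ Z,  H_1 ≅ Z^3.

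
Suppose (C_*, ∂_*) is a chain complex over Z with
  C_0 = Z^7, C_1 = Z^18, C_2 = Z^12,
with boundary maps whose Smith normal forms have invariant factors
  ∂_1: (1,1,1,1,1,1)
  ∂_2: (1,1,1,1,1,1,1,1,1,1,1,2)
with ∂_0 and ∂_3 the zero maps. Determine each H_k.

H_0 ≅ Z,  H_1 ≅ Z/2,  H_2 = 0.

H_0: b_0 = 7 − 0 − 6 = 1; torsion from ∂_1 factors > 1: none. So H_0 ≅ Z.
H_1: b_1 = 18 − 6 − 12 = 0; torsion from ∂_2 factors > 1: [2]. So H_1 ≅ Z/2.
H_2: b_2 = 12 − 12 − 0 = 0; torsion from ∂_3 factors > 1: none. So H_2 ≅ 0.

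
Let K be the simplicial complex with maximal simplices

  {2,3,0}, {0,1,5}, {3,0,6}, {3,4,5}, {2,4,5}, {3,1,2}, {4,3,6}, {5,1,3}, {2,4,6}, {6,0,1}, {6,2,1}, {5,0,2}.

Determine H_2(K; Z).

H_2 = 0.

We work with the vertex ordering 0 < 1 < 2 < 3 < 4 < 5 < 6. The simplices of K, each written with vertices in increasing order, are:

  0-simplices (7): [0], [1], [2], [3], [4], [5], [6]
  1-simplices (18): [0,1], [0,2], [0,3], [0,5], [0,6], [1,2], [1,3], [1,5], [1,6], [2,3], [2,4], [2,5], [2,6], [3,4], [3,5], [3,6], [4,5], [4,6]
  2-simplices (12): [0,1,5], [0,1,6], [0,2,3], [0,2,5], [0,3,6], [1,2,3], [1,2,6], [1,3,5], [2,4,5], [2,4,6], [3,4,5], [3,4,6]

giving chain groups C_0 ≅ Z^7, C_1 ≅ Z^18, C_2 ≅ Z^12.

Boundary ∂_1: C_1 → C_0 maps an edge to its endpoints' difference, ∂[p,q] = q − p.
The 7×18 boundary matrix has rank 6 and Smith normal form diag(1,1,1,1,1,1).

∂_2: C_2 → C_1 maps a triangle to the signed sum of its edges. For instance
  ∂[0,1,5] = [1,5] − [0,5] + [0,1],
  ∂[2,4,6] = [4,6] − [2,6] + [2,4].
This gives a 18×12 integer matrix of rank 12; reducing to Smith normal form yields diagonal entries (1,1,1,1,1,1,1,1,1,1,1,2).

Reading off H_k = ker ∂_k / im ∂_{k+1}:

  H_2: rank ker ∂_2 − rank ∂_3 = (12 − 12) − 0 = 0, and there is no ∂_3, so H_2 ≅ 0.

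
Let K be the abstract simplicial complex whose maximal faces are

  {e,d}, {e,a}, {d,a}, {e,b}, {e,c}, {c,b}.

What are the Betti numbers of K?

Order the vertices as a < b < c < d < e. Listing each simplex with vertices in this order, K has dimension 1 with simplices:

  0-simplices (5): a, b, c, d, e
  1-simplices (6): ad, ae, bc, be, ce, de

so the chain groups are C_0 ≅ Z^5, C_1 ≅ Z^6.

The boundary map ∂_1: C_1 → C_0 is given by ∂[p,q] = [q] − [p].
The 5×6 boundary matrix has rank 4 and Smith normal form diag(1,1,1,1).

Now H_k = ker ∂_k / im ∂_{k+1}, so:

  H_0: rank C_0 − rank ∂_1 = 5 − 4 = 1, and the invariant factors of ∂_1 are all 1, so H_0 = Z.
  H_1: rank ker ∂_1 − rank ∂_2 = (6 − 4) − 0 = 2, and there is no ∂_2, so H_1 = Z^2.

As a check, the Euler characteristic is 5 − 6 = -1, which agrees with 1 − 2 = -1.

Hence the Betti numbers are b_0 = 1, b_1 = 2.

b_0 = 1, b_1 = 2.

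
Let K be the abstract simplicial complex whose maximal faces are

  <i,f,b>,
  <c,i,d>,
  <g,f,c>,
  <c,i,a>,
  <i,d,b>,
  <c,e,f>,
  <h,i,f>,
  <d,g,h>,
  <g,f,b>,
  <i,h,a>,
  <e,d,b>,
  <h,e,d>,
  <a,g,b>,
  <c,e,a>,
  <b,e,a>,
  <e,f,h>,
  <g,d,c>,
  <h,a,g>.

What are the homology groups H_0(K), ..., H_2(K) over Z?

We work with the vertex ordering a < b < c < d < e < f < g < h < i. The simplices of K, each written with vertices in increasing order, are:

  0-simplices (9): a, b, c, d, e, f, g, h, i
  1-simplices (27): ab, ac, ae, ag, ah, ai, bd, be, bf, bg, bi, cd, ce, cf, cg, ci, de, dg, dh, di, ef, eh, fg, fh, fi, gh, hi
  2-simplices (18): abe, abg, ace, aci, agh, ahi, bde, bdi, bfg, bfi, cdg, cdi, cef, cfg, deh, dgh, efh, fhi

so the chain groups are C_0 ≅ Z^9, C_1 ≅ Z^27, C_2 ≅ Z^18.

Boundary ∂_1: C_1 → C_0 sends each edge [p,q] (with p < q) to q − p.
This gives a 9×27 integer matrix of rank 8; reducing to Smith normal form yields diagonal entries (1,1,1,1,1,1,1,1).

Boundary ∂_2: C_2 → C_1 sends each 2-simplex [p,q,r] to [q,r] − [p,r] + [p,q]. For instance
  ∂ace = ce − ae + ac,
  ∂cdg = dg − cg + cd.
The 27×18 boundary matrix has rank 17 and Smith normal form diag(1,1,1,1,1,1,1,1,1,1,1,1,1,1,1,1,1).

From H_k ≅ ker(∂_k) / im(∂_{k+1}) we obtain:

  H_0: rank C_0 − rank ∂_1 = 9 − 8 = 1, and the invariant factors of ∂_1 are all 1, so H_0 = Z.
  H_1: rank ker ∂_1 − rank ∂_2 = (27 − 8) − 17 = 2, and the invariant factors of ∂_2 are all 1, so H_1 = Z^2.
  H_2: rank ker ∂_2 − rank ∂_3 = (18 − 17) − 0 = 1, and there is no ∂_3, so H_2 = Z.

(K is a triangulation of the torus T^2.)

H_0 ≅ Z,  H_1 ≅ Z^2,  H_2 ≅ Z.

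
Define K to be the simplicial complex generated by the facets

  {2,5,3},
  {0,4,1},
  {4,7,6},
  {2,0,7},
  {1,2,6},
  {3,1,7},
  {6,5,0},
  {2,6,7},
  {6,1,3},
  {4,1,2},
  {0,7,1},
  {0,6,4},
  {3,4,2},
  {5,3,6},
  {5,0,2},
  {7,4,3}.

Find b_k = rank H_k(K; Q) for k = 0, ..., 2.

b_0 = 1, b_1 = 2, b_2 = 1.

Order the vertices as 0 < 1 < 2 < 3 < 4 < 5 < 6 < 7. Listing each simplex with vertices in this order, K has dimension 2 with simplices:

  0-simplices (8): [0], [1], [2], [3], [4], [5], [6], [7]
  1-simplices (24): (24 of them)
  2-simplices (16): [0,1,4], [0,1,7], [0,2,5], [0,2,7], [0,4,6], [0,5,6], [1,2,4], [1,2,6], [1,3,6], [1,3,7], [2,3,4], [2,3,5], [2,6,7], [3,4,7], [3,5,6], [4,6,7]

Hence C_0 ≅ Z^8, C_1 ≅ Z^24, C_2 ≅ Z^16.

∂_1: C_1 → C_0 is given by ∂[p,q] = [q] − [p]. For instance
  ∂[1,2] = [2] − [1].
This gives a 8×24 integer matrix of rank 7; reducing to Smith normal form yields diagonal entries (1,1,1,1,1,1,1).

The boundary map ∂_2: C_2 → C_1 acts by ∂[p,q,r] = [q,r] − [p,r] + [p,q]. For instance
  ∂[4,6,7] = [6,7] − [4,7] + [4,6],
  ∂[0,2,5] = [2,5] − [0,5] + [0,2].
As a 24×16 matrix over Z this has rank 15, with invariant factors (1,1,1,1,1,1,1,1,1,1,1,1,1,1,1).

Now H_k = ker ∂_k / im ∂_{k+1}, so:

  H_0: rank C_0 − rank ∂_1 = 8 − 7 = 1, and the invariant factors of ∂_1 are all 1, so H_0 = Z.
  H_1: rank ker ∂_1 − rank ∂_2 = (24 − 7) − 15 = 2, and the invariant factors of ∂_2 are all 1, so H_1 = Z^2.
  H_2: rank ker ∂_2 − rank ∂_3 = (16 − 15) − 0 = 1, and there is no ∂_3, so H_2 = Z.

Hence the Betti numbers are b_0 = 1, b_1 = 2, b_2 = 1.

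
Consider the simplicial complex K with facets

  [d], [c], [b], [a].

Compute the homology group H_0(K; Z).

Take the total order a < b < c < d on the vertex set. Then K (dimension 0) consists of the simplices:

  0-simplices (4): a, b, c, d

giving chain groups C_0 ≅ Z^4.

Reading off H_k = ker ∂_k / im ∂_{k+1}:

  H_0: rank C_0 − rank ∂_1 = 4 − 0 = 4, and there is no ∂_1, so H_0 = Z^4.

H_0 = Z^4.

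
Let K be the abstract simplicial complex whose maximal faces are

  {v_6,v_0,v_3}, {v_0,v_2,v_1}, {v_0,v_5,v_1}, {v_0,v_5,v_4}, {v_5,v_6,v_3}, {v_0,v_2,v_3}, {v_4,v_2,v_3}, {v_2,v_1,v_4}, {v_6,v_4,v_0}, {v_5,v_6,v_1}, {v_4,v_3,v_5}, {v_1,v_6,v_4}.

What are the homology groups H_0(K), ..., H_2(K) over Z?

H_0 = Z,  H_1 = Z/2,  H_2 = 0.

Order the vertices as v_0 < v_1 < v_2 < v_3 < v_4 < v_5 < v_6. Listing each simplex with vertices in this order, K has dimension 2 with simplices:

  0-simplices (7): [v_0], [v_1], [v_2], [v_3], [v_4], [v_5], [v_6]
  1-simplices (18): (18 of them)
  2-simplices (12): (12 of them)

giving chain groups C_0 ≅ Z^7, C_1 ≅ Z^18, C_2 ≅ Z^12.

Boundary ∂_1: C_1 → C_0 is given by ∂[p,q] = [q] − [p].
This gives a 7×18 integer matrix of rank 6; reducing to Smith normal form yields diagonal entries (1,1,1,1,1,1).

The boundary map ∂_2: C_2 → C_1 maps a triangle to the signed sum of its edges. For instance
  ∂[v_3,v_4,v_5] = [v_4,v_5] − [v_3,v_5] + [v_3,v_4],
  ∂[v_1,v_4,v_6] = [v_4,v_6] − [v_1,v_6] + [v_1,v_4].
As a 18×12 matrix over Z this has rank 12, with invariant factors (1,1,1,1,1,1,1,1,1,1,1,2).

Reading off H_k = ker ∂_k / im ∂_{k+1}:

  H_0: rank C_0 − rank ∂_1 = 7 − 6 = 1, and the invariant factors of ∂_1 are all 1, so H_0 = Z.
  H_1: rank ker ∂_1 − rank ∂_2 = (18 − 6) − 12 = 0, and ∂_2 has invariant factor 2 > 1, so H_1 = Z/2.
  H_2: rank ker ∂_2 − rank ∂_3 = (12 − 12) − 0 = 0, and there is no ∂_3, so H_2 = 0.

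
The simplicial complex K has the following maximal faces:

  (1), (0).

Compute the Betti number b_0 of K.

b_0 = 2.

Fix the vertex order 0 < 1 and write every simplex with vertices in increasing order. Then dim K = 0 and the simplices of K are:

  0-simplices (2): [0], [1]

giving chain groups C_0 ≅ Z^2.

Computing H_k = (kernel of ∂_k) / (image of ∂_{k+1}):

  H_0: rank C_0 − rank ∂_1 = 2 − 0 = 2, and there is no ∂_1, so H_0 ≅ Z^2.

Hence the Betti numbers are b_0 = 2.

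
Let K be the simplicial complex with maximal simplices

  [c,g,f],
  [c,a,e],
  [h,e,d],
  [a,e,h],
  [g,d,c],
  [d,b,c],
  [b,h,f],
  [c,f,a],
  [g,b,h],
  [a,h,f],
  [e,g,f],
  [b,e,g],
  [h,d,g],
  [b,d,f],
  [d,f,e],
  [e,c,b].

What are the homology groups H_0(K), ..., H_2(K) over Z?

Order the vertices as a < b < c < d < e < f < g < h. Listing each simplex with vertices in this order, K has dimension 2 with simplices:

  0-simplices (8): a, b, c, d, e, f, g, h
  1-simplices (24): ac, ae, af, ah, bc, bd, be, bf, bg, bh, cd, ce, cf, cg, de, df, dg, dh, ef, eg, eh, fg, fh, gh
  2-simplices (16): ace, acf, aeh, afh, bcd, bce, bdf, beg, bfh, bgh, cdg, cfg, def, deh, dgh, efg

Hence C_0 ≅ Z^8, C_1 ≅ Z^24, C_2 ≅ Z^16.

The boundary map ∂_1: C_1 → C_0 is given by ∂[p,q] = [q] − [p].
This gives a 8×24 integer matrix of rank 7; reducing to Smith normal form yields diagonal entries (1,1,1,1,1,1,1).

Boundary ∂_2: C_2 → C_1 maps a triangle to the signed sum of its edges. For instance
  ∂dgh = gh − dh + dg,
  ∂afh = fh − ah + af.
This gives a 24×16 integer matrix of rank 15; reducing to Smith normal form yields diagonal entries (1,1,1,1,1,1,1,1,1,1,1,1,1,1,1).

Now H_k = ker ∂_k / im ∂_{k+1}, so:

  H_0: rank C_0 − rank ∂_1 = 8 − 7 = 1, and the invariant factors of ∂_1 are all 1, so H_0 = Z.
  H_1: rank ker ∂_1 − rank ∂_2 = (24 − 7) − 15 = 2, and the invariant factors of ∂_2 are all 1, so H_1 = Z^2.
  H_2: rank ker ∂_2 − rank ∂_3 = (16 − 15) − 0 = 1, and there is no ∂_3, so H_2 = Z.

As a check, the Euler characteristic is 8 − 24 + 16 = 0, which agrees with 1 − 2 + 1 = 0.

H_0 ≅ Z,  H_1 ≅ Z^2,  H_2 ≅ Z.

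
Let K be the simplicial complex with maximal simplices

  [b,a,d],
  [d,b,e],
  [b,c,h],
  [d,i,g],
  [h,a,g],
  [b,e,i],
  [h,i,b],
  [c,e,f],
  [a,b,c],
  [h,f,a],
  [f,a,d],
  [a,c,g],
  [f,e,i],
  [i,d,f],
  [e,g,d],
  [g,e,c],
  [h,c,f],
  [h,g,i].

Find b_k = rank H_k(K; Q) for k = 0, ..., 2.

K has 9 vertices, 27 edges, 18 triangles.
rank ∂_0 = 0, rank ∂_1 = 8 ⇒ b_0 = 9 − 0 − 8 = 1; all invariant factors of ∂_1 are 1 so no torsion. So H_0 ≅ Z.
rank ∂_1 = 8, rank ∂_2 = 18 ⇒ b_1 = 27 − 8 − 18 = 1; ∂_2 has invariant factor(s) [2] giving torsion. So H_1 ≅ Z ⊕ Z/2Z.
rank ∂_2 = 18, rank ∂_3 = 0 ⇒ b_2 = 18 − 18 − 0 = 0. So H_2 ≅ 0.

b_0 = 1, b_1 = 1, b_2 = 0.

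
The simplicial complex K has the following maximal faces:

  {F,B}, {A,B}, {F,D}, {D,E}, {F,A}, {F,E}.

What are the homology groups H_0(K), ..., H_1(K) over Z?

K has 5 vertices, 6 edges.
rank ∂_0 = 0, rank ∂_1 = 4 ⇒ b_0 = 5 − 0 − 4 = 1; all invariant factors of ∂_1 are 1 so no torsion. So H_0 ≅ Z.
rank ∂_1 = 4, rank ∂_2 = 0 ⇒ b_1 = 6 − 4 − 0 = 2. So H_1 ≅ Z^2.

H_0 = Z,  H_1 = Z^2.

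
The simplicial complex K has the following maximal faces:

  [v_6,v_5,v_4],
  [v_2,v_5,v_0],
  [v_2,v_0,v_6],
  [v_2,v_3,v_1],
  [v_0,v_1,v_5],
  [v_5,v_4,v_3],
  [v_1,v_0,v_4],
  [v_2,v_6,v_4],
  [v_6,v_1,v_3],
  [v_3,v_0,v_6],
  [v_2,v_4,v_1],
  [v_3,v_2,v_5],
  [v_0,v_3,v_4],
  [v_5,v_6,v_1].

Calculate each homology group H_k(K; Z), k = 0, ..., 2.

H_0 ≅ Z,  H_1 ≅ Z^2,  H_2 ≅ Z.

We work with the vertex ordering v_0 < v_1 < v_2 < v_3 < v_4 < v_5 < v_6. The simplices of K, each written with vertices in increasing order, are:

  0-simplices (7): [v_0], [v_1], [v_2], [v_3], [v_4], [v_5], [v_6]
  1-simplices (21): (21 of them)
  2-simplices (14): (14 of them)

giving chain groups C_0 ≅ Z^7, C_1 ≅ Z^21, C_2 ≅ Z^14.

The boundary map ∂_1: C_1 → C_0 is given by ∂[p,q] = [q] − [p].
This gives a 7×21 integer matrix of rank 6; reducing to Smith normal form yields diagonal entries (1,1,1,1,1,1).

The boundary map ∂_2: C_2 → C_1 acts by ∂[p,q,r] = [q,r] − [p,r] + [p,q]. For instance
  ∂[v_0,v_1,v_4] = [v_1,v_4] − [v_0,v_4] + [v_0,v_1],
  ∂[v_0,v_2,v_5] = [v_2,v_5] − [v_0,v_5] + [v_0,v_2].
The 21×14 boundary matrix has rank 13 and Smith normal form diag(1,1,1,1,1,1,1,1,1,1,1,1,1).

Now H_k = ker ∂_k / im ∂_{k+1}, so:

  H_0: rank C_0 − rank ∂_1 = 7 − 6 = 1, and the invariant factors of ∂_1 are all 1, so H_0 ≅ Z.
  H_1: rank ker ∂_1 − rank ∂_2 = (21 − 6) − 13 = 2, and the invariant factors of ∂_2 are all 1, so H_1 ≅ Z^2.
  H_2: rank ker ∂_2 − rank ∂_3 = (14 − 13) − 0 = 1, and there is no ∂_3, so H_2 ≅ Z.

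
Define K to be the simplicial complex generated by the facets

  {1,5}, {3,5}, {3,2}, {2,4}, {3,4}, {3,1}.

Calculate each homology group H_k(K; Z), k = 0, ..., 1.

H_0 ≅ Z,  H_1 ≅ Z^2.

We work with the vertex ordering 1 < 2 < 3 < 4 < 5. The simplices of K, each written with vertices in increasing order, are:

  0-simplices (5): [1], [2], [3], [4], [5]
  1-simplices (6): [1,3], [1,5], [2,3], [2,4], [3,4], [3,5]

so the chain groups are C_0 ≅ Z^5, C_1 ≅ Z^6.

∂_1: C_1 → C_0 is given by ∂[p,q] = [q] − [p]. For instance
  ∂[2,3] = [3] − [2].
As a 5×6 matrix over Z this has rank 4, with invariant factors (1,1,1,1).

Now H_k = ker ∂_k / im ∂_{k+1}, so:

  H_0: rank C_0 − rank ∂_1 = 5 − 4 = 1, and the invariant factors of ∂_1 are all 1, so H_0 = Z.
  H_1: rank ker ∂_1 − rank ∂_2 = (6 − 4) − 0 = 2, and there is no ∂_2, so H_1 = Z^2.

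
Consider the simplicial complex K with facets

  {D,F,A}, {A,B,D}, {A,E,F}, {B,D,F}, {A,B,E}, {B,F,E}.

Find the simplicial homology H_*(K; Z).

Order the vertices as A < B < D < E < F. Listing each simplex with vertices in this order, K has dimension 2 with simplices:

  0-simplices (5): A, B, D, E, F
  1-simplices (9): AB, AD, AE, AF, BD, BE, BF, DF, EF
  2-simplices (6): ABD, ABE, ADF, AEF, BDF, BEF

Hence C_0 ≅ Z^5, C_1 ≅ Z^9, C_2 ≅ Z^6.

The boundary map ∂_1: C_1 → C_0 maps an edge to its endpoints' difference, ∂[p,q] = q − p.
The resulting 5×9 matrix has rank 4, and its Smith normal form has invariant factors (1,1,1,1).

Boundary ∂_2: C_2 → C_1 maps a triangle to the signed sum of its edges. For instance
  ∂BDF = DF − BF + BD,
  ∂AEF = EF − AF + AE.
This gives a 9×6 integer matrix of rank 5; reducing to Smith normal form yields diagonal entries (1,1,1,1,1).

From H_k ≅ ker(∂_k) / im(∂_{k+1}) we obtain:

  H_0: rank C_0 − rank ∂_1 = 5 − 4 = 1, and the invariant factors of ∂_1 are all 1, so H_0 ≅ Z.
  H_1: rank ker ∂_1 − rank ∂_2 = (9 − 4) − 5 = 0, and the invariant factors of ∂_2 are all 1, so H_1 ≅ 0.
  H_2: rank ker ∂_2 − rank ∂_3 = (6 − 5) − 0 = 1, and there is no ∂_3, so H_2 ≅ Z.

(K is a triangulation of the 2-sphere S^2.)

H_0 ≅ Z,  H_1 = 0,  H_2 ≅ Z.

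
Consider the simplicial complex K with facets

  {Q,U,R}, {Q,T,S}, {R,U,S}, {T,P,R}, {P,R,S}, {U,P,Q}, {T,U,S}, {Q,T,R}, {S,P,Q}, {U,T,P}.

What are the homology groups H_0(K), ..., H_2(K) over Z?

H_0 = Z,  H_1 = Z/2,  H_2 = 0.

Take the total order P < Q < R < S < T < U on the vertex set. Then K (dimension 2) consists of the simplices:

  0-simplices (6): P, Q, R, S, T, U
  1-simplices (15): PQ, PR, PS, PT, PU, QR, QS, QT, QU, RS, RT, RU, ST, SU, TU
  2-simplices (10): PQS, PQU, PRS, PRT, PTU, QRT, QRU, QST, RSU, STU

so the chain groups are C_0 ≅ Z^6, C_1 ≅ Z^15, C_2 ≅ Z^10.

Boundary ∂_1: C_1 → C_0 sends each edge [p,q] (with p < q) to q − p. For instance
  ∂RS = S − R.
The 6×15 boundary matrix has rank 5 and Smith normal form diag(1,1,1,1,1).

∂_2: C_2 → C_1 sends each 2-simplex [p,q,r] to [q,r] − [p,r] + [p,q]. For instance
  ∂QRU = RU − QU + QR,
  ∂PRS = RS − PS + PR.
As a 15×10 matrix over Z this has rank 10, with invariant factors (1,1,1,1,1,1,1,1,1,2).

Reading off H_k = ker ∂_k / im ∂_{k+1}:

  H_0: rank C_0 − rank ∂_1 = 6 − 5 = 1, and the invariant factors of ∂_1 are all 1, so H_0 = Z.
  H_1: rank ker ∂_1 − rank ∂_2 = (15 − 5) − 10 = 0, and ∂_2 has invariant factor 2 > 1, so H_1 = Z/2.
  H_2: rank ker ∂_2 − rank ∂_3 = (10 − 10) − 0 = 0, and there is no ∂_3, so H_2 = 0.

(K is a triangulation of the real projective plane RP^2.)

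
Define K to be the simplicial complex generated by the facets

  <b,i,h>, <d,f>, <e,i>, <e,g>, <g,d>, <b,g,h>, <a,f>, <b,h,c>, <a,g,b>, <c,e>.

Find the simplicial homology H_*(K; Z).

Fix the vertex order a < b < c < d < e < f < g < h < i and write every simplex with vertices in increasing order. Then dim K = 2 and the simplices of K are:

  0-simplices (9): a, b, c, d, e, f, g, h, i
  1-simplices (15): ab, af, ag, bc, bg, bh, bi, ce, ch, df, dg, eg, ei, gh, hi
  2-simplices (4): abg, bch, bgh, bhi

so the chain groups are C_0 ≅ Z^9, C_1 ≅ Z^15, C_2 ≅ Z^4.

The boundary map ∂_1: C_1 → C_0 maps an edge to its endpoints' difference, ∂[p,q] = q − p. For instance
  ∂ag = g − a.
The 9×15 boundary matrix has rank 8 and Smith normal form diag(1,1,1,1,1,1,1,1).

Boundary ∂_2: C_2 → C_1 maps a triangle to the signed sum of its edges. For instance
  ∂bhi = hi − bi + bh,
  ∂bgh = gh − bh + bg.
The 15×4 boundary matrix has rank 4 and Smith normal form diag(1,1,1,1).

Reading off H_k = ker ∂_k / im ∂_{k+1}:

  H_0: rank C_0 − rank ∂_1 = 9 − 8 = 1, and the invariant factors of ∂_1 are all 1, so H_0 ≅ Z.
  H_1: rank ker ∂_1 − rank ∂_2 = (15 − 8) − 4 = 3, and the invariant factors of ∂_2 are all 1, so H_1 ≅ Z^3.
  H_2: rank ker ∂_2 − rank ∂_3 = (4 − 4) − 0 = 0, and there is no ∂_3, so H_2 ≅ 0.

H_0 ≅ Z,  H_1 ≅ Z^3,  H_2 = 0.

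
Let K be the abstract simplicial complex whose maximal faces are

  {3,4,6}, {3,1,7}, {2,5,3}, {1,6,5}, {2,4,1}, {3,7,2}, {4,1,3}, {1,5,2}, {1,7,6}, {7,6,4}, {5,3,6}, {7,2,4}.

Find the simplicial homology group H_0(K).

H_0 ≅ Z.

Take the total order 1 < 2 < 3 < 4 < 5 < 6 < 7 on the vertex set. Then K (dimension 2) consists of the simplices:

  0-simplices (7): [1], [2], [3], [4], [5], [6], [7]
  1-simplices (18): [1,2], [1,3], [1,4], [1,5], [1,6], [1,7], [2,3], [2,4], [2,5], [2,7], [3,4], [3,5], [3,6], [3,7], [4,6], [4,7], [5,6], [6,7]
  2-simplices (12): [1,2,4], [1,2,5], [1,3,4], [1,3,7], [1,5,6], [1,6,7], [2,3,5], [2,3,7], [2,4,7], [3,4,6], [3,5,6], [4,6,7]

giving chain groups C_0 ≅ Z^7, C_1 ≅ Z^18, C_2 ≅ Z^12.

Boundary ∂_1: C_1 → C_0 sends each edge [p,q] (with p < q) to q − p.
This gives a 7×18 integer matrix of rank 6; reducing to Smith normal form yields diagonal entries (1,1,1,1,1,1).

∂_2: C_2 → C_1 acts by ∂[p,q,r] = [q,r] − [p,r] + [p,q]. For instance
  ∂[1,3,4] = [3,4] − [1,4] + [1,3],
  ∂[3,5,6] = [5,6] − [3,6] + [3,5].
As a 18×12 matrix over Z this has rank 12, with invariant factors (1,1,1,1,1,1,1,1,1,1,1,2).

From H_k ≅ ker(∂_k) / im(∂_{k+1}) we obtain:

  H_0: rank C_0 − rank ∂_1 = 7 − 6 = 1, and the invariant factors of ∂_1 are all 1, so H_0 = Z.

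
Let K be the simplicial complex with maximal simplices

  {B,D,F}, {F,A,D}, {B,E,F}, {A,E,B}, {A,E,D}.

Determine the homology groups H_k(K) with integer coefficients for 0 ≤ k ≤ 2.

H_0 = Z,  H_1 = Z,  H_2 = 0.

Take the total order A < B < D < E < F on the vertex set. Then K (dimension 2) consists of the simplices:

  0-simplices (5): A, B, D, E, F
  1-simplices (10): AB, AD, AE, AF, BD, BE, BF, DE, DF, EF
  2-simplices (5): ABE, ADE, ADF, BDF, BEF

Hence C_0 ≅ Z^5, C_1 ≅ Z^10, C_2 ≅ Z^5.

∂_1: C_1 → C_0 sends each edge [p,q] (with p < q) to q − p. For instance
  ∂BE = E − B.
The 5×10 boundary matrix has rank 4 and Smith normal form diag(1,1,1,1).

Boundary ∂_2: C_2 → C_1 sends each 2-simplex [p,q,r] to [q,r] − [p,r] + [p,q]. For instance
  ∂BEF = EF − BF + BE,
  ∂ADE = DE − AE + AD.
The resulting 10×5 matrix has rank 5, and its Smith normal form has invariant factors (1,1,1,1,1).

Reading off H_k = ker ∂_k / im ∂_{k+1}:

  H_0: rank C_0 − rank ∂_1 = 5 − 4 = 1, and the invariant factors of ∂_1 are all 1, so H_0 ≅ Z.
  H_1: rank ker ∂_1 − rank ∂_2 = (10 − 4) − 5 = 1, and the invariant factors of ∂_2 are all 1, so H_1 ≅ Z.
  H_2: rank ker ∂_2 − rank ∂_3 = (5 − 5) − 0 = 0, and there is no ∂_3, so H_2 ≅ 0.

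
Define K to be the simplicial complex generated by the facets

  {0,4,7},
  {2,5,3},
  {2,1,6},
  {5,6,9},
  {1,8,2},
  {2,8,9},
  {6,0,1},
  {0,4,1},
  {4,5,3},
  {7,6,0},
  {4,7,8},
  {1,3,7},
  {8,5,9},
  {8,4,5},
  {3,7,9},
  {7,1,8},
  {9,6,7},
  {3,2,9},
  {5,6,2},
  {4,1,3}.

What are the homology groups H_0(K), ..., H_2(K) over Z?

H_0 = Z,  H_1 = Z × Z/2,  H_2 = 0.

Take the total order 0 < 1 < 2 < 3 < 4 < 5 < 6 < 7 < 8 < 9 on the vertex set. Then K (dimension 2) consists of the simplices:

  0-simplices (10): [0], [1], [2], [3], [4], [5], [6], [7], [8], [9]
  1-simplices (30): (30 of them)
  2-simplices (20): (20 of them)

so the chain groups are C_0 ≅ Z^10, C_1 ≅ Z^30, C_2 ≅ Z^20.

Boundary ∂_1: C_1 → C_0 sends each edge [p,q] (with p < q) to q − p.
As a 10×30 matrix over Z this has rank 9, with invariant factors (1,1,1,1,1,1,1,1,1).

Boundary ∂_2: C_2 → C_1 acts by ∂[p,q,r] = [q,r] − [p,r] + [p,q]. For instance
  ∂[1,3,4] = [3,4] − [1,4] + [1,3],
  ∂[3,4,5] = [4,5] − [3,5] + [3,4].
The resulting 30×20 matrix has rank 20, and its Smith normal form has invariant factors (1,1,1,1,1,1,1,1,1,1,1,1,1,1,1,1,1,1,1,2).

Now H_k = ker ∂_k / im ∂_{k+1}, so:

  H_0: rank C_0 − rank ∂_1 = 10 − 9 = 1, and the invariant factors of ∂_1 are all 1, so H_0 ≅ Z.
  H_1: rank ker ∂_1 − rank ∂_2 = (30 − 9) − 20 = 1, and ∂_2 has invariant factor 2 > 1, so H_1 ≅ Z × Z/2.
  H_2: rank ker ∂_2 − rank ∂_3 = (20 − 20) − 0 = 0, and there is no ∂_3, so H_2 ≅ 0.

(K is a triangulation of the Klein bottle.)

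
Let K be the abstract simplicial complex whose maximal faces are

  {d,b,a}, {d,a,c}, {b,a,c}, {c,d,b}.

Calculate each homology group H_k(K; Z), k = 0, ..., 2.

H_0 ≅ Z,  H_1 = 0,  H_2 ≅ Z.

We work with the vertex ordering a < b < c < d. The simplices of K, each written with vertices in increasing order, are:

  0-simplices (4): a, b, c, d
  1-simplices (6): ab, ac, ad, bc, bd, cd
  2-simplices (4): abc, abd, acd, bcd

so the chain groups are C_0 ≅ Z^4, C_1 ≅ Z^6, C_2 ≅ Z^4.

∂_1: C_1 → C_0 is given by ∂[p,q] = [q] − [p].
The 4×6 boundary matrix has rank 3 and Smith normal form diag(1,1,1).

∂_2: C_2 → C_1 sends each 2-simplex [p,q,r] to [q,r] − [p,r] + [p,q]. For instance
  ∂abd = bd − ad + ab,
  ∂acd = cd − ad + ac.
The 6×4 boundary matrix has rank 3 and Smith normal form diag(1,1,1).

Now H_k = ker ∂_k / im ∂_{k+1}, so:

  H_0: rank C_0 − rank ∂_1 = 4 − 3 = 1, and the invariant factors of ∂_1 are all 1, so H_0 = Z.
  H_1: rank ker ∂_1 − rank ∂_2 = (6 − 3) − 3 = 0, and the invariant factors of ∂_2 are all 1, so H_1 = 0.
  H_2: rank ker ∂_2 − rank ∂_3 = (4 − 3) − 0 = 1, and there is no ∂_3, so H_2 = Z.

As a check, the Euler characteristic is 4 − 6 + 4 = 2, which agrees with 1 − 0 + 1 = 2.
(K is a triangulation of the 2-sphere S^2.)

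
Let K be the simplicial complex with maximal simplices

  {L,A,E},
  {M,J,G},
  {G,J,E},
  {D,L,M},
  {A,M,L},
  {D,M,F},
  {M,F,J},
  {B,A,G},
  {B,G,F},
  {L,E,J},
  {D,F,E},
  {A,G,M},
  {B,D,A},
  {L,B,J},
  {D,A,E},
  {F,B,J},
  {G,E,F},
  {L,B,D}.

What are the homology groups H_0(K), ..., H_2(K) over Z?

H_0 = Z,  H_1 = Z ⊕ Z/2,  H_2 = 0.

Take the total order A < B < D < E < F < G < J < L < M on the vertex set. Then K (dimension 2) consists of the simplices:

  0-simplices (9): A, B, D, E, F, G, J, L, M
  1-simplices (27): AB, AD, AE, AG, AL, AM, BD, BF, BG, BJ, BL, DE, DF, DL, DM, EF, EG, EJ, EL, FG, FJ, FM, GJ, GM, JL, JM, LM
  2-simplices (18): ABD, ABG, ADE, AEL, AGM, ALM, BDL, BFG, BFJ, BJL, DEF, DFM, DLM, EFG, EGJ, EJL, FJM, GJM

so the chain groups are C_0 ≅ Z^9, C_1 ≅ Z^27, C_2 ≅ Z^18.

The boundary map ∂_1: C_1 → C_0 is given by ∂[p,q] = [q] − [p].
The resulting 9×27 matrix has rank 8, and its Smith normal form has invariant factors (1,1,1,1,1,1,1,1).

∂_2: C_2 → C_1 maps a triangle to the signed sum of its edges. For instance
  ∂ADE = DE − AE + AD,
  ∂FJM = JM − FM + FJ.
As a 27×18 matrix over Z this has rank 18, with invariant factors (1,1,1,1,1,1,1,1,1,1,1,1,1,1,1,1,1,2).

Computing H_k = (kernel of ∂_k) / (image of ∂_{k+1}):

  H_0: rank C_0 − rank ∂_1 = 9 − 8 = 1, and the invariant factors of ∂_1 are all 1, so H_0 = Z.
  H_1: rank ker ∂_1 − rank ∂_2 = (27 − 8) − 18 = 1, and ∂_2 has invariant factor 2 > 1, so H_1 = Z ⊕ Z/2.
  H_2: rank ker ∂_2 − rank ∂_3 = (18 − 18) − 0 = 0, and there is no ∂_3, so H_2 = 0.

As a check, the Euler characteristic is 9 − 27 + 18 = 0, which agrees with 1 − 1 + 0 = 0.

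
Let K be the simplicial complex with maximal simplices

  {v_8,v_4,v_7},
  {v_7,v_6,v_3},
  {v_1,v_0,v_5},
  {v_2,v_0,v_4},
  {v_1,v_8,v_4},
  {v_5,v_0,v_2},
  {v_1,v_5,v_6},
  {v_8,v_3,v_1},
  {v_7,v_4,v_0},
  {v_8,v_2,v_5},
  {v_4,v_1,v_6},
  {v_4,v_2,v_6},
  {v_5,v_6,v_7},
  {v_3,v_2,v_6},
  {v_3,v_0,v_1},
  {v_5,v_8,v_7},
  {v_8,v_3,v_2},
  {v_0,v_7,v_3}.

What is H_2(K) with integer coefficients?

Take the total order v_0 < v_1 < v_2 < v_3 < v_4 < v_5 < v_6 < v_7 < v_8 on the vertex set. Then K (dimension 2) consists of the simplices:

  0-simplices (9): [v_0], [v_1], [v_2], [v_3], [v_4], [v_5], [v_6], [v_7], [v_8]
  1-simplices (27): (27 of them)
  2-simplices (18): (18 of them)

giving chain groups C_0 ≅ Z^9, C_1 ≅ Z^27, C_2 ≅ Z^18.

∂_1: C_1 → C_0 is given by ∂[p,q] = [q] − [p].
This gives a 9×27 integer matrix of rank 8; reducing to Smith normal form yields diagonal entries (1,1,1,1,1,1,1,1).

The boundary map ∂_2: C_2 → C_1 acts by ∂[p,q,r] = [q,r] − [p,r] + [p,q]. For instance
  ∂[v_5,v_6,v_7] = [v_6,v_7] − [v_5,v_7] + [v_5,v_6],
  ∂[v_1,v_5,v_6] = [v_5,v_6] − [v_1,v_6] + [v_1,v_5].
The resulting 27×18 matrix has rank 17, and its Smith normal form has invariant factors (1,1,1,1,1,1,1,1,1,1,1,1,1,1,1,1,1).

From H_k ≅ ker(∂_k) / im(∂_{k+1}) we obtain:

  H_2: rank ker ∂_2 − rank ∂_3 = (18 − 17) − 0 = 1, and there is no ∂_3, so H_2 ≅ Z.

H_2 = Z.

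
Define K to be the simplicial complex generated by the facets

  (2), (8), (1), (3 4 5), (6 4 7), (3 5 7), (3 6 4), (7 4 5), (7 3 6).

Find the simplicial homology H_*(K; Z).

H_0 ≅ Z^4,  H_1 = 0,  H_2 ≅ Z.

Take the total order 1 < 2 < 3 < 4 < 5 < 6 < 7 < 8 on the vertex set. Then K (dimension 2) consists of the simplices:

  0-simplices (8): [1], [2], [3], [4], [5], [6], [7], [8]
  1-simplices (9): [3,4], [3,5], [3,6], [3,7], [4,5], [4,6], [4,7], [5,7], [6,7]
  2-simplices (6): [3,4,5], [3,4,6], [3,5,7], [3,6,7], [4,5,7], [4,6,7]

giving chain groups C_0 ≅ Z^8, C_1 ≅ Z^9, C_2 ≅ Z^6.

Boundary ∂_1: C_1 → C_0 is given by ∂[p,q] = [q] − [p]. For instance
  ∂[3,5] = [5] − [3].
The resulting 8×9 matrix has rank 4, and its Smith normal form has invariant factors (1,1,1,1).

Boundary ∂_2: C_2 → C_1 maps a triangle to the signed sum of its edges. For instance
  ∂[3,6,7] = [6,7] − [3,7] + [3,6],
  ∂[3,4,5] = [4,5] − [3,5] + [3,4].
This gives a 9×6 integer matrix of rank 5; reducing to Smith normal form yields diagonal entries (1,1,1,1,1).

Reading off H_k = ker ∂_k / im ∂_{k+1}:

  H_0: rank C_0 − rank ∂_1 = 8 − 4 = 4, and the invariant factors of ∂_1 are all 1, so H_0 ≅ Z^4.
  H_1: rank ker ∂_1 − rank ∂_2 = (9 − 4) − 5 = 0, and the invariant factors of ∂_2 are all 1, so H_1 ≅ 0.
  H_2: rank ker ∂_2 − rank ∂_3 = (6 − 5) − 0 = 1, and there is no ∂_3, so H_2 ≅ Z.

As a check, the Euler characteristic is 8 − 9 + 6 = 5, which agrees with 4 − 0 + 1 = 5.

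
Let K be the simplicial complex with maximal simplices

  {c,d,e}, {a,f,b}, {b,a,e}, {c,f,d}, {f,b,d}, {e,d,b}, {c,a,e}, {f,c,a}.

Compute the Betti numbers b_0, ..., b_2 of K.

K has 6 vertices, 12 edges, 8 triangles.
rank ∂_0 = 0, rank ∂_1 = 5 ⇒ b_0 = 6 − 0 − 5 = 1; all invariant factors of ∂_1 are 1 so no torsion. So H_0 = Z.
rank ∂_1 = 5, rank ∂_2 = 7 ⇒ b_1 = 12 − 5 − 7 = 0; all invariant factors of ∂_2 are 1 so no torsion. So H_1 = 0.
rank ∂_2 = 7, rank ∂_3 = 0 ⇒ b_2 = 8 − 7 − 0 = 1. So H_2 = Z.

b_0 = 1, b_1 = 0, b_2 = 1.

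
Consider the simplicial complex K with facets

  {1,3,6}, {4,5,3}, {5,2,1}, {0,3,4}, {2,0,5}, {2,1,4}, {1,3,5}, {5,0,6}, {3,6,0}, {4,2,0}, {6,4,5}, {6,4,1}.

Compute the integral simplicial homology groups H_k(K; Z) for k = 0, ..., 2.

We work with the vertex ordering 0 < 1 < 2 < 3 < 4 < 5 < 6. The simplices of K, each written with vertices in increasing order, are:

  0-simplices (7): [0], [1], [2], [3], [4], [5], [6]
  1-simplices (18): [0,2], [0,3], [0,4], [0,5], [0,6], [1,2], [1,3], [1,4], [1,5], [1,6], [2,4], [2,5], [3,4], [3,5], [3,6], [4,5], [4,6], [5,6]
  2-simplices (12): [0,2,4], [0,2,5], [0,3,4], [0,3,6], [0,5,6], [1,2,4], [1,2,5], [1,3,5], [1,3,6], [1,4,6], [3,4,5], [4,5,6]

giving chain groups C_0 ≅ Z^7, C_1 ≅ Z^18, C_2 ≅ Z^12.

Boundary ∂_1: C_1 → C_0 is given by ∂[p,q] = [q] − [p]. For instance
  ∂[3,5] = [5] − [3].
The resulting 7×18 matrix has rank 6, and its Smith normal form has invariant factors (1,1,1,1,1,1).

∂_2: C_2 → C_1 maps a triangle to the signed sum of its edges. For instance
  ∂[1,2,4] = [2,4] − [1,4] + [1,2],
  ∂[0,5,6] = [5,6] − [0,6] + [0,5].
The 18×12 boundary matrix has rank 12 and Smith normal form diag(1,1,1,1,1,1,1,1,1,1,1,2).

Computing H_k = (kernel of ∂_k) / (image of ∂_{k+1}):

  H_0: rank C_0 − rank ∂_1 = 7 − 6 = 1, and the invariant factors of ∂_1 are all 1, so H_0 = Z.
  H_1: rank ker ∂_1 − rank ∂_2 = (18 − 6) − 12 = 0, and ∂_2 has invariant factor 2 > 1, so H_1 = Z_2.
  H_2: rank ker ∂_2 − rank ∂_3 = (12 − 12) − 0 = 0, and there is no ∂_3, so H_2 = 0.

As a check, the Euler characteristic is 7 − 18 + 12 = 1, which agrees with 1 − 0 + 0 = 1.

H_0 ≅ Z,  H_1 ≅ Z_2,  H_2 = 0.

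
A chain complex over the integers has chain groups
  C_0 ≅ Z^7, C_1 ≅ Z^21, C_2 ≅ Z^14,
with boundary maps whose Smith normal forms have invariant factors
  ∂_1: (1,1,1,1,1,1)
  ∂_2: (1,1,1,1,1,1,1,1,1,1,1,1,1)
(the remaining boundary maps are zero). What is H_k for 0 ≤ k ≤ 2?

H_0: b_0 = 7 − 0 − 6 = 1; torsion from ∂_1 factors > 1: none. So H_0 = Z.
H_1: b_1 = 21 − 6 − 13 = 2; torsion from ∂_2 factors > 1: none. So H_1 = Z^2.
H_2: b_2 = 14 − 13 − 0 = 1; torsion from ∂_3 factors > 1: none. So H_2 = Z.

H_0 = Z,  H_1 = Z^2,  H_2 = Z.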